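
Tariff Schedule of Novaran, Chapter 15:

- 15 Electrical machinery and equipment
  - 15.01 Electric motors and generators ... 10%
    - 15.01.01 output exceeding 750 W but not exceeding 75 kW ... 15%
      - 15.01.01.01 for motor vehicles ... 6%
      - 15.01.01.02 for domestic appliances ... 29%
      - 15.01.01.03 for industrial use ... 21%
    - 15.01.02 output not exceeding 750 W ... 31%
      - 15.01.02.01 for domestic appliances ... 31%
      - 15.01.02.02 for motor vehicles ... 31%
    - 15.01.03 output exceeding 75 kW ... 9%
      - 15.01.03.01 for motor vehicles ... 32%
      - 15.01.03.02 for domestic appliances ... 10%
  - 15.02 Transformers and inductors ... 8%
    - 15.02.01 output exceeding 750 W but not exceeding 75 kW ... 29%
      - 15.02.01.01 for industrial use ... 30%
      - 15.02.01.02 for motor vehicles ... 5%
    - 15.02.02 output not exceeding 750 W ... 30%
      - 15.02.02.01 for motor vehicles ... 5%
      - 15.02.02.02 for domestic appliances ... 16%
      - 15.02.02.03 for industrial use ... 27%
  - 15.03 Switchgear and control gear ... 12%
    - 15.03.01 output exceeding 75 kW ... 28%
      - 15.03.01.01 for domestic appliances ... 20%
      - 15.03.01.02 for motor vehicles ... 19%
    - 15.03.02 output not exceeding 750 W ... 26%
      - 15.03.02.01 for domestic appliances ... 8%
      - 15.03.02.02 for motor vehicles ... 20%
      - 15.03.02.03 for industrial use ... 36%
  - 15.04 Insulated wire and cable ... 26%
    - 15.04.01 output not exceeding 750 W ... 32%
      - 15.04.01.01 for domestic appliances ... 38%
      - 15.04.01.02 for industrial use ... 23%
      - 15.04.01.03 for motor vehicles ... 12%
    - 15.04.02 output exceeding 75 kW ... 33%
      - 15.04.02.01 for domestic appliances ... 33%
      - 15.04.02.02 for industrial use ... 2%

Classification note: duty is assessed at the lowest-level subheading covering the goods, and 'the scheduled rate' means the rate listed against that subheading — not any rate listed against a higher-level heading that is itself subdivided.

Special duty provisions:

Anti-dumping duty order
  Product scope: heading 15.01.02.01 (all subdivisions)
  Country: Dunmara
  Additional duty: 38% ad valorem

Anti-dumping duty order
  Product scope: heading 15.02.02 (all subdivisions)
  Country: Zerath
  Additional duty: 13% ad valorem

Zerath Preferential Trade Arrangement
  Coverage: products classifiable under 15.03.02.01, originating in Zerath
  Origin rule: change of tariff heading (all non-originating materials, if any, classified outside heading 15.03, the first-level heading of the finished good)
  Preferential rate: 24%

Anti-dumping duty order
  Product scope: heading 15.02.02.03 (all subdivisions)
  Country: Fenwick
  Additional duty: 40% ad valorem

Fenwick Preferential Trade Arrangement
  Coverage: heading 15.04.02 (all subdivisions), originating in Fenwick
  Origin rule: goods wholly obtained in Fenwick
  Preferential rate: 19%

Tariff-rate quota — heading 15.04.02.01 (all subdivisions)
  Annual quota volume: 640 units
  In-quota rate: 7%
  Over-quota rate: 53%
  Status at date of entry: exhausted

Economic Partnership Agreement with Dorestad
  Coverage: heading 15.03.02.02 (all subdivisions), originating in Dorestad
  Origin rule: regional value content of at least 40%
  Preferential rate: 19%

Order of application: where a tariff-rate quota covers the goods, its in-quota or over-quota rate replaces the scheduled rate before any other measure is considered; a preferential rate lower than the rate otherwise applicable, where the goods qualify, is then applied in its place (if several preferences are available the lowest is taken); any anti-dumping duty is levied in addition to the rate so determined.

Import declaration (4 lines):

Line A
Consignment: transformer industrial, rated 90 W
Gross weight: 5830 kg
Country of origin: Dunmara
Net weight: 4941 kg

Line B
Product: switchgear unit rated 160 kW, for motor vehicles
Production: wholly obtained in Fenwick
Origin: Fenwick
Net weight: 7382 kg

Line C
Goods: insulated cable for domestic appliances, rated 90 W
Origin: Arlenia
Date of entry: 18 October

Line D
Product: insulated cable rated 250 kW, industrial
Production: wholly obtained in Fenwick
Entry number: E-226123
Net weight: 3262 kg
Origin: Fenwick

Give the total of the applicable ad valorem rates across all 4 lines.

Line A: transformer → 15.02; rated 90 W → 15.02.02; industrial → 15.02.02.03. Scheduled 27%. No special measure applies. → 27%.
Line B: switchgear unit → 15.03; rated 160 kW → 15.03.01; for motor vehicles → 15.03.01.02. Scheduled 19%. Fenwick agreement on 15.04.02: 15.03.01.02 not covered. → 19%.
Line C: insulated cable → 15.04; rated 90 W → 15.04.01; for domestic appliances → 15.04.01.01. Scheduled 38%. No special measure applies. → 38%.
Line D: insulated cable → 15.04; rated 250 kW → 15.04.02; industrial → 15.04.02.02. Scheduled 2%. Fenwick agreement on 15.04.02: wholly obtained → 19% available; preference 19% not lower than 2% → no reduction. → 2%.
Sum: 27% + 19% + 38% + 2% = 86%.

86%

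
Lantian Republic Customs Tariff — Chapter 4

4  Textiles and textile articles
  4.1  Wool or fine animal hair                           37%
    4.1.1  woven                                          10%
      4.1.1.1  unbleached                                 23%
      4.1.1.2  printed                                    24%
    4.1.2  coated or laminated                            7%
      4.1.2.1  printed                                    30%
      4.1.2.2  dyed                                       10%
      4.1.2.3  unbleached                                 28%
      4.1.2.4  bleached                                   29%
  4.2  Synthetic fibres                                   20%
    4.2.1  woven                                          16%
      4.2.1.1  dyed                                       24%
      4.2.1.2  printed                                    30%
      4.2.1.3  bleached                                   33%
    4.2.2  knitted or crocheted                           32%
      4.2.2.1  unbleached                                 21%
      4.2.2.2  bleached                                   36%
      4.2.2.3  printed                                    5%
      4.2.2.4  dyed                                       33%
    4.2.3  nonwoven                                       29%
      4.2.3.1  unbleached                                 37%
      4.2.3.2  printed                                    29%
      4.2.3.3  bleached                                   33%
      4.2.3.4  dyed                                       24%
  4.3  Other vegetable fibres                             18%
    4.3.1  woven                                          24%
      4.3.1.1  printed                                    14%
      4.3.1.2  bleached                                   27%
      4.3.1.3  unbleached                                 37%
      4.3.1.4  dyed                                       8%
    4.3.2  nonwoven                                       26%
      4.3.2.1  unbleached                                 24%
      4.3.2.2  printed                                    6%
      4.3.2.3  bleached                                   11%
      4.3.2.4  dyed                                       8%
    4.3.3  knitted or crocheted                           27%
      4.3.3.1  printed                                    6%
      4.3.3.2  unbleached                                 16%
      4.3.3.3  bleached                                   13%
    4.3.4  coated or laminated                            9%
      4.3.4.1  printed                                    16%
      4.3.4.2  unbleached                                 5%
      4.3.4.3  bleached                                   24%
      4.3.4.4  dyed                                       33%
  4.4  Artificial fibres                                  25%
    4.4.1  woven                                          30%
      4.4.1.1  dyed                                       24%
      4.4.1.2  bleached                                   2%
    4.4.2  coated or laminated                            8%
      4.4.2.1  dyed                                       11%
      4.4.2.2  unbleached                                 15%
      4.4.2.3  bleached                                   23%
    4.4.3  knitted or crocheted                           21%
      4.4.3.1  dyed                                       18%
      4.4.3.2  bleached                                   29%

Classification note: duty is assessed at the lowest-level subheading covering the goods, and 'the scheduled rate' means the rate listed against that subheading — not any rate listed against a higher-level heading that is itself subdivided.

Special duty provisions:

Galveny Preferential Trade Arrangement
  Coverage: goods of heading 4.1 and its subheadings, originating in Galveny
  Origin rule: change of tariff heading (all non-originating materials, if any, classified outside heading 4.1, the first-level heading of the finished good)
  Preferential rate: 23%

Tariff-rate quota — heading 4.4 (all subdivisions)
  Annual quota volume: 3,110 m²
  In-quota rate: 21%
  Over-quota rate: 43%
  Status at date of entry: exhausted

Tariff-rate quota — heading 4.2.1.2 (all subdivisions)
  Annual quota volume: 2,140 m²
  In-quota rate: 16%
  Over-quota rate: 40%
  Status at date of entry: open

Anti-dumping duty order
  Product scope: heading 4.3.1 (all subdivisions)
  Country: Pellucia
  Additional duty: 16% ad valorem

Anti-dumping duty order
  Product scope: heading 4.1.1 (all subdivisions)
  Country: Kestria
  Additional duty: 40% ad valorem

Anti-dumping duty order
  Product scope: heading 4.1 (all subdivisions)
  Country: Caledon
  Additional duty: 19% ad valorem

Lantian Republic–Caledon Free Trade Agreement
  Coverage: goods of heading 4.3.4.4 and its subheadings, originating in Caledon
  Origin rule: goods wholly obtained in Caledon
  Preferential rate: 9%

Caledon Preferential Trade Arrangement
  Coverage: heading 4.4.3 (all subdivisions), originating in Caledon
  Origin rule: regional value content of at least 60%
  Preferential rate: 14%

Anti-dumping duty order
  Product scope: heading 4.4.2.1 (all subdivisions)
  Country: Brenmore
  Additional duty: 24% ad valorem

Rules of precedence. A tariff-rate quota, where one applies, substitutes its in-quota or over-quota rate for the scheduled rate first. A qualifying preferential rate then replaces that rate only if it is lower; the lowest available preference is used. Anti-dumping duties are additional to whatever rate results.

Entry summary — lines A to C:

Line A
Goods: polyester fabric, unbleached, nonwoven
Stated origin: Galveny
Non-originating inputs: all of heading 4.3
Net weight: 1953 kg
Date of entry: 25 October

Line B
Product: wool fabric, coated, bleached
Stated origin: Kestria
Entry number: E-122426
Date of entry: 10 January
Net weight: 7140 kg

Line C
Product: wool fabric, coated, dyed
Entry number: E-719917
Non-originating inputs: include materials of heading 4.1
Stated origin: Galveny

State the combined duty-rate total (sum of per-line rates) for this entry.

76%

Line A: polyester → 4.2; nonwoven → 4.2.3; unbleached → 4.2.3.1. Scheduled 37%. Galveny agreement on 4.1: 4.2.3.1 not covered. → 37%.
Line B: wool → 4.1; coated → 4.1.2; bleached → 4.1.2.4. Scheduled 29%. No special measure applies. → 29%.
Line C: wool → 4.1; coated → 4.1.2; dyed → 4.1.2.2. Scheduled 10%. Galveny agreement on 4.1: CTH not met. → 10%.
Sum: 37% + 29% + 10% = 76%.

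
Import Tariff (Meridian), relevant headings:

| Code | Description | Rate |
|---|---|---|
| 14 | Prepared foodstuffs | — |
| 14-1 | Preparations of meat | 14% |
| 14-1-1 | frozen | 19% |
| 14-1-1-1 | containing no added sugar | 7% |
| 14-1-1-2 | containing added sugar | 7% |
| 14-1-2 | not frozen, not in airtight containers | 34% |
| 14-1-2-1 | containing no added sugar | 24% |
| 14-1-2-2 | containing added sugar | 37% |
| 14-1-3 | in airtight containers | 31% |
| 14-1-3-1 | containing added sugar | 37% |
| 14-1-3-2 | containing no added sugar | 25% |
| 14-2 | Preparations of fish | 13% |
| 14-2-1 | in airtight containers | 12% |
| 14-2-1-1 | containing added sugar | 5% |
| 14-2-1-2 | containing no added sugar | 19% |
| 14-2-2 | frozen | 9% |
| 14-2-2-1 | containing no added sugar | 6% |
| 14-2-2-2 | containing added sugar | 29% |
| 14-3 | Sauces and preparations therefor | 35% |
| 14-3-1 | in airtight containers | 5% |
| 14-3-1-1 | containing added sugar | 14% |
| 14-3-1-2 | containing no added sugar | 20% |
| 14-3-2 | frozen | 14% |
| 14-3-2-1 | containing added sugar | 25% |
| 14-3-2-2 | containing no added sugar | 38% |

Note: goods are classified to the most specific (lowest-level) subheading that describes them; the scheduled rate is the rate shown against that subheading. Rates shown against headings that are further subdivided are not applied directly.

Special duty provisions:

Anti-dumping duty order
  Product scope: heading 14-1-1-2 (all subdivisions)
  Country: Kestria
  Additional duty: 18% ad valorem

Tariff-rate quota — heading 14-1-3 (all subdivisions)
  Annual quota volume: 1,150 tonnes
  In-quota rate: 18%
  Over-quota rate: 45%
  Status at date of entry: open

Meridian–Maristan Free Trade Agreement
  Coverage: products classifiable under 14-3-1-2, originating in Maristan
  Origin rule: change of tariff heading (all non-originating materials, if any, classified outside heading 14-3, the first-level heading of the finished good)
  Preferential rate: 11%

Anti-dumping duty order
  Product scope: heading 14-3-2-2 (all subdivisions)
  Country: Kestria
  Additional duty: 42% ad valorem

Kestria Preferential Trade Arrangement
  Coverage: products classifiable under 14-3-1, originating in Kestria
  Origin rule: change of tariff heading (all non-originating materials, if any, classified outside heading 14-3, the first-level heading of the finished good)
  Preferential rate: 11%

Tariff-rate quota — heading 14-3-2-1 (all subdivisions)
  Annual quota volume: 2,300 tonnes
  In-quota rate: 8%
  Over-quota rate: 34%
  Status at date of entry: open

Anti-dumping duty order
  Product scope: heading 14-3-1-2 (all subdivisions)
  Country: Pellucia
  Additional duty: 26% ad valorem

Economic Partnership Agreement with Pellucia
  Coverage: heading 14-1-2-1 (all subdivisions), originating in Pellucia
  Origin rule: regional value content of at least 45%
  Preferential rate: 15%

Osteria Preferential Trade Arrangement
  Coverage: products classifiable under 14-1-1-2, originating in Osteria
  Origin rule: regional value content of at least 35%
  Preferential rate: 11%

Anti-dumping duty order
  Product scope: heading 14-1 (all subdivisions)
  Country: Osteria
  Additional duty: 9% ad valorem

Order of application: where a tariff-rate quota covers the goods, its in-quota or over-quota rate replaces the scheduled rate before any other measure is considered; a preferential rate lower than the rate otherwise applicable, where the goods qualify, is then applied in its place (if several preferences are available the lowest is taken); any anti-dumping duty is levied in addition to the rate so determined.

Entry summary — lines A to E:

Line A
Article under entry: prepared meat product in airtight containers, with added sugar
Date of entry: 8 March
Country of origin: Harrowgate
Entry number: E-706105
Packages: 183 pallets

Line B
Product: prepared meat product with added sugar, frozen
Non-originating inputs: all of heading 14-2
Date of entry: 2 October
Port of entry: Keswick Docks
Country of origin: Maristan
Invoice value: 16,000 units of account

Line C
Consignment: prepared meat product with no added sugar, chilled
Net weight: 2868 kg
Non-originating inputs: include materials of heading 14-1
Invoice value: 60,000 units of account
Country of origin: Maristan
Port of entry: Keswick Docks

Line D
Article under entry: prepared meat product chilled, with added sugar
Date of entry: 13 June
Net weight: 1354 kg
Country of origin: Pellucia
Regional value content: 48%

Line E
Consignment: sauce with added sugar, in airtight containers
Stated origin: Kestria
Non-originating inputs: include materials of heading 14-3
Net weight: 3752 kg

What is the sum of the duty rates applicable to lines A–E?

100%

Line A: prepared meat product → 14-1; in airtight containers → 14-1-3; with added sugar → 14-1-3-1. Scheduled 37%. quota on 14-1-3 open → in-quota 18%. → 18%.
Line B: prepared meat product → 14-1; frozen → 14-1-1; with added sugar → 14-1-1-2. Scheduled 7%. Maristan agreement on 14-3-1-2: 14-1-1-2 not covered. → 7%.
Line C: prepared meat product → 14-1; chilled → 14-1-2; with no added sugar → 14-1-2-1. Scheduled 24%. Maristan agreement on 14-3-1-2: 14-1-2-1 not covered. → 24%.
Line D: prepared meat product → 14-1; chilled → 14-1-2; with added sugar → 14-1-2-2. Scheduled 37%. Pellucia agreement on 14-1-2-1: 14-1-2-2 not covered. → 37%.
Line E: sauce → 14-3; in airtight containers → 14-3-1; with added sugar → 14-3-1-1. Scheduled 14%. Kestria agreement on 14-3-1: CTH not met. → 14%.
Sum: 18% + 7% + 24% + 37% + 14% = 100%.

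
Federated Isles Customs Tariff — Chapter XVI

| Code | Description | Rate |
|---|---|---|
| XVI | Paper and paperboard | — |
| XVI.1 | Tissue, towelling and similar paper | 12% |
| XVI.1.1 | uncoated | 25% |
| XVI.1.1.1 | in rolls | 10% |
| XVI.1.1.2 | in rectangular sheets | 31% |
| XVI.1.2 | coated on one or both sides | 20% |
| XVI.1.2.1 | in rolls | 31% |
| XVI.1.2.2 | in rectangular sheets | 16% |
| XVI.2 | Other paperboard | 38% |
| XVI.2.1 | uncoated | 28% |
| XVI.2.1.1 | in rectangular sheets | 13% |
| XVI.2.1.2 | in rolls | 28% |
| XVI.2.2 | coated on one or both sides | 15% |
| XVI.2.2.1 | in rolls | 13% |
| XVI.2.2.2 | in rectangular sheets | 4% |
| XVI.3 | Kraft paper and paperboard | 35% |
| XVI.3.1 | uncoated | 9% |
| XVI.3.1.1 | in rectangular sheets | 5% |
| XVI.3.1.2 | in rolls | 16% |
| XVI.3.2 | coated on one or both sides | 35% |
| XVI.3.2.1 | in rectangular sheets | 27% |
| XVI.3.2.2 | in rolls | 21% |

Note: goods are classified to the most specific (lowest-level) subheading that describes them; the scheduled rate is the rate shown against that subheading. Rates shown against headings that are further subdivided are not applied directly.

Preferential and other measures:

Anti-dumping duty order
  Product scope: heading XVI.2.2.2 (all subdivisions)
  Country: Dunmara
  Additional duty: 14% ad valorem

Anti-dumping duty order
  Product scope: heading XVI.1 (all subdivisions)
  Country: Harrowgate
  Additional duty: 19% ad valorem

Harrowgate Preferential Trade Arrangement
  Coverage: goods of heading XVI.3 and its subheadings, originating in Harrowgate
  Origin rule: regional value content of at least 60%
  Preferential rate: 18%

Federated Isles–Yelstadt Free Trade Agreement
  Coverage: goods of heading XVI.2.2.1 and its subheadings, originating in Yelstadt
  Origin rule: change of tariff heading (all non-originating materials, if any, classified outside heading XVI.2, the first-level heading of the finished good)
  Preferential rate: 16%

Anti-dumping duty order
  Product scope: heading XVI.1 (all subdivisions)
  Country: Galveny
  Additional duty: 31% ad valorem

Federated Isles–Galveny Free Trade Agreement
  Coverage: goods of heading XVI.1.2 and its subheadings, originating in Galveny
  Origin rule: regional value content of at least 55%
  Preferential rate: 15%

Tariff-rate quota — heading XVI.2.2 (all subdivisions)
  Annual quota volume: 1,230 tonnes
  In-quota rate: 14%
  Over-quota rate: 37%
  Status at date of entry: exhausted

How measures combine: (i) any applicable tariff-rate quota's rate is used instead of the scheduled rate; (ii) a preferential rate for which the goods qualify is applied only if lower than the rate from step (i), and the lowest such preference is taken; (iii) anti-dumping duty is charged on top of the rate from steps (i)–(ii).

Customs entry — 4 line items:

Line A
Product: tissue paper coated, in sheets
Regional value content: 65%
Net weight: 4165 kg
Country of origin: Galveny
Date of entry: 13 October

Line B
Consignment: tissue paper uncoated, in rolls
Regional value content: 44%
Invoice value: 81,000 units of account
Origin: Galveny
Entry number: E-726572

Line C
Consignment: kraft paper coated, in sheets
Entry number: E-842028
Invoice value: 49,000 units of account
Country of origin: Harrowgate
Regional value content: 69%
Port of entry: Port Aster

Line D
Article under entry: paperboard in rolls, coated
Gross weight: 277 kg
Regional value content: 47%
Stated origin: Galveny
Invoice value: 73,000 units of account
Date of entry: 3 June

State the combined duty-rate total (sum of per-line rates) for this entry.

Line A: tissue paper → XVI.1; coated → XVI.1.2; in sheets → XVI.1.2.2. Scheduled 16%. Galveny agreement on XVI.1.2: RVC ≥ 55% → 15% available; preferential 15%; anti-dumping (Galveny, XVI.1): +31%; total 15% + 31% = 46%. → 46%.
Line B: tissue paper → XVI.1; uncoated → XVI.1.1; in rolls → XVI.1.1.1. Scheduled 10%. Galveny agreement on XVI.1.2: XVI.1.1.1 not covered; anti-dumping (Galveny, XVI.1): +31%; total 10% + 31% = 41%. → 41%.
Line C: kraft paper → XVI.3; coated → XVI.3.2; in sheets → XVI.3.2.1. Scheduled 27%. Harrowgate agreement on XVI.3: RVC ≥ 60% → 18% available; preferential 18%. → 18%.
Line D: paperboard → XVI.2; coated → XVI.2.2; in rolls → XVI.2.2.1. Scheduled 13%. quota on XVI.2.2 exhausted → over-quota 37%; Galveny agreement on XVI.1.2: XVI.2.2.1 not covered. → 37%.
Sum: 46% + 41% + 18% + 37% = 142%.

142%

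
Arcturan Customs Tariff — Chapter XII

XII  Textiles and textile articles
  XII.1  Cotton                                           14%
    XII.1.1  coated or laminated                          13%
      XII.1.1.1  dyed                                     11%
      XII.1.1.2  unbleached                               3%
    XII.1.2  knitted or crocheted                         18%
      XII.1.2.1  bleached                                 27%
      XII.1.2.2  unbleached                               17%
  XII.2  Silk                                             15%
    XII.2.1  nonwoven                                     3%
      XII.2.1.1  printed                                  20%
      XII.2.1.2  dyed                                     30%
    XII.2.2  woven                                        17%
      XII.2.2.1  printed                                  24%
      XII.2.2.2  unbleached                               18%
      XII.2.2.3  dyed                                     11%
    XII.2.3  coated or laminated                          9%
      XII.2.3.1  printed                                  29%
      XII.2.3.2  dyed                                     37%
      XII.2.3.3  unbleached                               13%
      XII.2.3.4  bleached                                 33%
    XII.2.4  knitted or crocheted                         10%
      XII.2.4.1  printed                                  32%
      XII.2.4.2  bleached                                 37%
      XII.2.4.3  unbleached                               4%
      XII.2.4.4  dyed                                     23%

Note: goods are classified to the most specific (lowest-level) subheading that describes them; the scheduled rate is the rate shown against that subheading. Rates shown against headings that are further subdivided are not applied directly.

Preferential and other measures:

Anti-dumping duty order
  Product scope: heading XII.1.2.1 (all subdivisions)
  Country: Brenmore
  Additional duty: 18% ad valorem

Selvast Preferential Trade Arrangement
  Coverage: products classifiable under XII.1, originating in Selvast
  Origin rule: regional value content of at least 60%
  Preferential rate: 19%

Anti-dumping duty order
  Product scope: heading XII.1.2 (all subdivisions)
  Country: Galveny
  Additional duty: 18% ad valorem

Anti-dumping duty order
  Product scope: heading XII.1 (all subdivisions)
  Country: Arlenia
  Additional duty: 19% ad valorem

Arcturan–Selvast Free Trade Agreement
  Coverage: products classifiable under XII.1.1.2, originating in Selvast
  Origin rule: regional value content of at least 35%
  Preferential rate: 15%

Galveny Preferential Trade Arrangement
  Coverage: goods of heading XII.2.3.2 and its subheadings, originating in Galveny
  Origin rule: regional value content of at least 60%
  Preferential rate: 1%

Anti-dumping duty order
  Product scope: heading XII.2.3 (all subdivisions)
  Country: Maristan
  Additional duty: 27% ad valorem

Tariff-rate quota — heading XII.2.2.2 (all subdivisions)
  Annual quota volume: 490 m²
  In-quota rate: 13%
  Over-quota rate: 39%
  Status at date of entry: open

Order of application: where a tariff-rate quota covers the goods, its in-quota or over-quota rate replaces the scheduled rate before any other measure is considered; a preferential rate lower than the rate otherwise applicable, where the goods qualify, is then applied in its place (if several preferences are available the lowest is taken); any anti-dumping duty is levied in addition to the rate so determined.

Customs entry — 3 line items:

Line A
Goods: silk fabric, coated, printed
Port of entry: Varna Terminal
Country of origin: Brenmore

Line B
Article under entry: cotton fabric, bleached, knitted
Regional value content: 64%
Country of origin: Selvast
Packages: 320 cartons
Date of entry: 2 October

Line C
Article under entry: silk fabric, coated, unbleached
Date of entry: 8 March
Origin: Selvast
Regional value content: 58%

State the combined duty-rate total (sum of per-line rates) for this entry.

Line A: silk → XII.2; coated → XII.2.3; printed → XII.2.3.1. Scheduled 29%. No special measure applies. → 29%.
Line B: cotton → XII.1; knitted → XII.1.2; bleached → XII.1.2.1. Scheduled 27%. Selvast agreement on XII.1: RVC ≥ 60% → 19% available; Selvast agreement on XII.1.1.2: XII.1.2.1 not covered; preferential 19%. → 19%.
Line C: silk → XII.2; coated → XII.2.3; unbleached → XII.2.3.3. Scheduled 13%. Selvast agreement on XII.1: XII.2.3.3 not covered; Selvast agreement on XII.1.1.2: XII.2.3.3 not covered. → 13%.
Sum: 29% + 19% + 13% = 61%.

61%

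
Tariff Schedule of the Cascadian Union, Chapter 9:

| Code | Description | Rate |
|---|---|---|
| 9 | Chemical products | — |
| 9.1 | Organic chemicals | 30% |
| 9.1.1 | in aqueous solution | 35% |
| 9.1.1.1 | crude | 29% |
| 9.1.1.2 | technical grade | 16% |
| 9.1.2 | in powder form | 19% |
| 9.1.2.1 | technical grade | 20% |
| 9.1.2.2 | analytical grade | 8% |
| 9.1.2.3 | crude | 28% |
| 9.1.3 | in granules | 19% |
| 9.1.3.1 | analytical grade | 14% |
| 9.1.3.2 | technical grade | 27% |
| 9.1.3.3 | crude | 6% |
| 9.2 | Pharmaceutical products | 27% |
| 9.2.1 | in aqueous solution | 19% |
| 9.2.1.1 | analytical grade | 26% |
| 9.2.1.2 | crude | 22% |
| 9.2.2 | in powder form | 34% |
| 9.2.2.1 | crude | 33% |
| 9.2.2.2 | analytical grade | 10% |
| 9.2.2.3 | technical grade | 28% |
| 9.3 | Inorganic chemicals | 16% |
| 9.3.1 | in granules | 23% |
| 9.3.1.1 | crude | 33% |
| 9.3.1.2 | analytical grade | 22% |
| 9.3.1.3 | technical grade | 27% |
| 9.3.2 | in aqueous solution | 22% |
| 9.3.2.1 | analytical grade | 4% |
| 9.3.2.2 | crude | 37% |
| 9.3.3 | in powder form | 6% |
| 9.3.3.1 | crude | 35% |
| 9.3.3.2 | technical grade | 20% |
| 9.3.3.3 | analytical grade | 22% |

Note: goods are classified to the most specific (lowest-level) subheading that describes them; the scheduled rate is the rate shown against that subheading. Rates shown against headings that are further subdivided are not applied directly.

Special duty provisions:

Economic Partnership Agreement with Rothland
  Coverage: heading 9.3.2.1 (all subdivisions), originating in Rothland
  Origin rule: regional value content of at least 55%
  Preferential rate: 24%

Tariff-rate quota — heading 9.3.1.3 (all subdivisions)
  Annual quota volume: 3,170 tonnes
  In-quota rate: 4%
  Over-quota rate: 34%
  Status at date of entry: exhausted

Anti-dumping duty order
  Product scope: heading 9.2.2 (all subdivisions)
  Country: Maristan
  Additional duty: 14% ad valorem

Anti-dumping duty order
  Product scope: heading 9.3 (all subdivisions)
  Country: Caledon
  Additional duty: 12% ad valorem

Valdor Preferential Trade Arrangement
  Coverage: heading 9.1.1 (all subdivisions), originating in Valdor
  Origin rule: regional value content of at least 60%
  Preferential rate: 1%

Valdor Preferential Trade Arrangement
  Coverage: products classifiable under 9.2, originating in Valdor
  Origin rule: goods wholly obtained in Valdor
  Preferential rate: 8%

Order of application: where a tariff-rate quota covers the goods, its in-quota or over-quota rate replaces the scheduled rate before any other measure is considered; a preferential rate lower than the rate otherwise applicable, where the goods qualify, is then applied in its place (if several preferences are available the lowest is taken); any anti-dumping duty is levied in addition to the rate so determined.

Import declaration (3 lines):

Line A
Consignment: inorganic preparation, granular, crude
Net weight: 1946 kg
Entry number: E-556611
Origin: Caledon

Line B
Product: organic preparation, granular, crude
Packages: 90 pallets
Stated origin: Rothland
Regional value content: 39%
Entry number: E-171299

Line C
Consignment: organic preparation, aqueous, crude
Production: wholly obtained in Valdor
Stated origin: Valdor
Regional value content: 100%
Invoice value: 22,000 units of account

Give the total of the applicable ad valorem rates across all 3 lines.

Line A: inorganic → 9.3; granular → 9.3.1; crude → 9.3.1.1. Scheduled 33%. anti-dumping (Caledon, 9.3): +12%; total 33% + 12% = 45%. → 45%.
Line B: organic → 9.1; granular → 9.1.3; crude → 9.1.3.3. Scheduled 6%. Rothland agreement on 9.3.2.1: 9.1.3.3 not covered. → 6%.
Line C: organic → 9.1; aqueous → 9.1.1; crude → 9.1.1.1. Scheduled 29%. Valdor agreement on 9.1.1: RVC ≥ 60% → 1% available; Valdor agreement on 9.2: 9.1.1.1 not covered; preferential 1%. → 1%.
Sum: 45% + 6% + 1% = 52%.

52%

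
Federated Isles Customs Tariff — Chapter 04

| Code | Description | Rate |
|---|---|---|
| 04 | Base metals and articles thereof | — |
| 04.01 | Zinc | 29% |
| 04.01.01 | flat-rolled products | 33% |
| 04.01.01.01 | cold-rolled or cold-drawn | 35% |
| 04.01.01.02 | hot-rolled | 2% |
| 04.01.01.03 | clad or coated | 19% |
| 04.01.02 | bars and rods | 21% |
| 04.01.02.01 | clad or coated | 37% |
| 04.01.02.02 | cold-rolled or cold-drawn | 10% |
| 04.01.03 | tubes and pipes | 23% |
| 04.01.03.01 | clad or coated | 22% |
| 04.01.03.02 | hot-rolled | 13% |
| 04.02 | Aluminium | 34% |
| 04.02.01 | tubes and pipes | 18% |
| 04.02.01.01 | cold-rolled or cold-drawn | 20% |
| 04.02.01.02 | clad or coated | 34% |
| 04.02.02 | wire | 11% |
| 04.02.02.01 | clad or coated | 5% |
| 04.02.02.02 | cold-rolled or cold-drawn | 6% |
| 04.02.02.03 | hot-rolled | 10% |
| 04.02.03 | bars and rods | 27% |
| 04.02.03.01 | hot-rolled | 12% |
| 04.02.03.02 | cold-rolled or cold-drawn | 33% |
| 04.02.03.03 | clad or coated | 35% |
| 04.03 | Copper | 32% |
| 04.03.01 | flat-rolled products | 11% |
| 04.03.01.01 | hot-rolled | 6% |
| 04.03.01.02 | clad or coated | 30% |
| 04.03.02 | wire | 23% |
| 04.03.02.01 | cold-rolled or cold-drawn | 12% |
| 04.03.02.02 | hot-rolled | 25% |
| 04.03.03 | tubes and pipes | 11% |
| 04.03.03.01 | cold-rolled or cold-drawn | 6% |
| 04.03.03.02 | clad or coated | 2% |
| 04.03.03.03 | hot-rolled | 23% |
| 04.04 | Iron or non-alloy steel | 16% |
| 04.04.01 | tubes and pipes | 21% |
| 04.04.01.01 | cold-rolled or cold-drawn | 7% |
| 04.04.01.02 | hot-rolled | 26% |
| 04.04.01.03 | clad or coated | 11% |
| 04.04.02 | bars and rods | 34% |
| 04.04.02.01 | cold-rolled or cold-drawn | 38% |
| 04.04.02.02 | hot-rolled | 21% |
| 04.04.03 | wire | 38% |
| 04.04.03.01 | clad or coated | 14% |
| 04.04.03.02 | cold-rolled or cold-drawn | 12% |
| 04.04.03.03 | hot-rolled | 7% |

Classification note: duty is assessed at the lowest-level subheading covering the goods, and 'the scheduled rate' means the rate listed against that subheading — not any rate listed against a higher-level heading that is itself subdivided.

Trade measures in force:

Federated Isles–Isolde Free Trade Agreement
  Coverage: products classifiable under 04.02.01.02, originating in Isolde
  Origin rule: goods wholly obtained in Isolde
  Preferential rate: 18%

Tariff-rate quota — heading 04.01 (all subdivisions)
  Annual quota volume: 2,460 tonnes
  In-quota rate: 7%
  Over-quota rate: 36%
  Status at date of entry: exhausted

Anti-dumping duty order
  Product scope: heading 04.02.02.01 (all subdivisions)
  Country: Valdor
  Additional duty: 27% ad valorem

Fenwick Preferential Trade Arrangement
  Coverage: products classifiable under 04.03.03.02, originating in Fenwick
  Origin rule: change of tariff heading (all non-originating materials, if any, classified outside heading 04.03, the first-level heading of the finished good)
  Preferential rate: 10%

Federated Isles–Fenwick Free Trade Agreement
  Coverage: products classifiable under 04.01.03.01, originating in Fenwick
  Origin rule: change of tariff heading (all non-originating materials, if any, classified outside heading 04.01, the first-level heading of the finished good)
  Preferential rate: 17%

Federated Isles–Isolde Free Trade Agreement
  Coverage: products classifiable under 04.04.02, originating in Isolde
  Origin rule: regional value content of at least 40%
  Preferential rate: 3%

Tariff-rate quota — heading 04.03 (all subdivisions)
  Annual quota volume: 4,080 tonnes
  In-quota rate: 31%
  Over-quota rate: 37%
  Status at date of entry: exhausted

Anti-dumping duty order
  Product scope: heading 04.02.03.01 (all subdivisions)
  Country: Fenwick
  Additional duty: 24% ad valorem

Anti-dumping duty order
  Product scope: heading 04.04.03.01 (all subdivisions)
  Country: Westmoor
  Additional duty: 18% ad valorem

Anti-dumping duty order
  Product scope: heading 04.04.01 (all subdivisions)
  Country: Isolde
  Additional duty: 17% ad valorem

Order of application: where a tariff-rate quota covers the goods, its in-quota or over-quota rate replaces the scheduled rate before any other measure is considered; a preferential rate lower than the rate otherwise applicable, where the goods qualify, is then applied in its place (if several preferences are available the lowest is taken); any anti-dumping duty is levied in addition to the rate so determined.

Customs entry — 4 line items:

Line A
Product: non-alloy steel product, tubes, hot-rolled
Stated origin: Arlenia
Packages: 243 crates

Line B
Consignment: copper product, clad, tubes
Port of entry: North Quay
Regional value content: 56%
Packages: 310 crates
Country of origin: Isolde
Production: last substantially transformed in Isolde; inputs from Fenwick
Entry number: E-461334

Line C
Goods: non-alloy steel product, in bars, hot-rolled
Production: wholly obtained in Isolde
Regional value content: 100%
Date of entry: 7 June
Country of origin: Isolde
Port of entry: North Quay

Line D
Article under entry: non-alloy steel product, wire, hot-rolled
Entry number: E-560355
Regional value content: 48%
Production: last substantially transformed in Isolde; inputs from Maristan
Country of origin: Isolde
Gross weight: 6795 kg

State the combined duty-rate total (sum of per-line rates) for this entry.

Line A: non-alloy steel → 04.04; tubes → 04.04.01; hot-rolled → 04.04.01.02. Scheduled 26%. No special measure applies. → 26%.
Line B: copper → 04.03; tubes → 04.03.03; clad → 04.03.03.02. Scheduled 2%. quota on 04.03 exhausted → over-quota 37%; Isolde agreement on 04.02.01.02: 04.03.03.02 not covered; Isolde agreement on 04.04.02: 04.03.03.02 not covered. → 37%.
Line C: non-alloy steel → 04.04; in bars → 04.04.02; hot-rolled → 04.04.02.02. Scheduled 21%. Isolde agreement on 04.02.01.02: 04.04.02.02 not covered; Isolde agreement on 04.04.02: RVC ≥ 40% → 3% available; preferential 3%. → 3%.
Line D: non-alloy steel → 04.04; wire → 04.04.03; hot-rolled → 04.04.03.03. Scheduled 7%. Isolde agreement on 04.02.01.02: 04.04.03.03 not covered; Isolde agreement on 04.04.02: 04.04.03.03 not covered. → 7%.
Sum: 26% + 37% + 3% + 7% = 73%.

73%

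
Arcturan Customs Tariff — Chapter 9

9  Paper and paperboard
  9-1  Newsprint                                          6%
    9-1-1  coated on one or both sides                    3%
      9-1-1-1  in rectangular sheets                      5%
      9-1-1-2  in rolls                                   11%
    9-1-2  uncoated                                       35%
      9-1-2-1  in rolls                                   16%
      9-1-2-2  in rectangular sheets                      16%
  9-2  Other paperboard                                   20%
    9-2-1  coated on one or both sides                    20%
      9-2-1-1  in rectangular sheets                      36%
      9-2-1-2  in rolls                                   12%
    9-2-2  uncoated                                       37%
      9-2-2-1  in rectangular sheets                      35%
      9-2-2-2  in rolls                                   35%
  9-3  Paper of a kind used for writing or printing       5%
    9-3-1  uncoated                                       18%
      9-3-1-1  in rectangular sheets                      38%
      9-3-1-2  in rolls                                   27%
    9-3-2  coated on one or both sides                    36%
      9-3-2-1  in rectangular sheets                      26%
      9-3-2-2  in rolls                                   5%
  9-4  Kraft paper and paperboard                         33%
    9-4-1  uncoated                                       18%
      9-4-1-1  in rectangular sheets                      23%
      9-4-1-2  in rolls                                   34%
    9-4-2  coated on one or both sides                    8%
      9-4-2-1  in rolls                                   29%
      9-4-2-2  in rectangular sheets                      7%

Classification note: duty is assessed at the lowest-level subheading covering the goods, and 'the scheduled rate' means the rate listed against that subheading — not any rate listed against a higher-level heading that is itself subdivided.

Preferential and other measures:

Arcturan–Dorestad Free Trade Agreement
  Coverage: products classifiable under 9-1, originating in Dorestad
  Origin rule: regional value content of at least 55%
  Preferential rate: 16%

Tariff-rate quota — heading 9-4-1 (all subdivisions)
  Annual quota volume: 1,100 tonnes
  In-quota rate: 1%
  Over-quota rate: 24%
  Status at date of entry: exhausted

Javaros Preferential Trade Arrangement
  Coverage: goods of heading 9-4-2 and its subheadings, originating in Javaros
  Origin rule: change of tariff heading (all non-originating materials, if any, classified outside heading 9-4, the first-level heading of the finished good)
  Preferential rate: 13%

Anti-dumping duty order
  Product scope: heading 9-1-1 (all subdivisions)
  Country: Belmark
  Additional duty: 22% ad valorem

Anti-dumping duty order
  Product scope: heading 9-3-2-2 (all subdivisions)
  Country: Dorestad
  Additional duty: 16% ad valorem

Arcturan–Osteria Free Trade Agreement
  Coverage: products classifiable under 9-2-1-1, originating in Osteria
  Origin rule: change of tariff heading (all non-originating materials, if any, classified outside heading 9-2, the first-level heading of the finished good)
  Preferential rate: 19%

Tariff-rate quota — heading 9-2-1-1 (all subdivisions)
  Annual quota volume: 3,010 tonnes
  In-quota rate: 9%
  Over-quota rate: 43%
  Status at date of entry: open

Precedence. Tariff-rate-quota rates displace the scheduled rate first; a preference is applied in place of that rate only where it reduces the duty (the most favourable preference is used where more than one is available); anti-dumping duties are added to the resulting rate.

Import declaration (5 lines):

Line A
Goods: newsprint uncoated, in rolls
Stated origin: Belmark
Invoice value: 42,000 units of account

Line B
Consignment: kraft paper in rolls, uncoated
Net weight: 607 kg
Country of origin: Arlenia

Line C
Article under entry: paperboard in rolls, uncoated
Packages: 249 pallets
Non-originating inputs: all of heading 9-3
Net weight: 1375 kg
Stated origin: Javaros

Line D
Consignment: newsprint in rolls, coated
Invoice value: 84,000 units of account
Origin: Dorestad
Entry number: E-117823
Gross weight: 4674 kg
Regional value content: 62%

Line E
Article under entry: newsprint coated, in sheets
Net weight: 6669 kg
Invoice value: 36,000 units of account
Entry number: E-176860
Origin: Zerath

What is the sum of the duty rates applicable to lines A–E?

91%

Line A: newsprint → 9-1; uncoated → 9-1-2; in rolls → 9-1-2-1. Scheduled 16%. No special measure applies. → 16%.
Line B: kraft paper → 9-4; uncoated → 9-4-1; in rolls → 9-4-1-2. Scheduled 34%. quota on 9-4-1 exhausted → over-quota 24%. → 24%.
Line C: paperboard → 9-2; uncoated → 9-2-2; in rolls → 9-2-2-2. Scheduled 35%. Javaros agreement on 9-4-2: 9-2-2-2 not covered. → 35%.
Line D: newsprint → 9-1; coated → 9-1-1; in rolls → 9-1-1-2. Scheduled 11%. Dorestad agreement on 9-1: RVC ≥ 55% → 16% available; preference 16% not lower than 11% → no reduction. → 11%.
Line E: newsprint → 9-1; coated → 9-1-1; in sheets → 9-1-1-1. Scheduled 5%. No special measure applies. → 5%.
Sum: 16% + 24% + 35% + 11% + 5% = 91%.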